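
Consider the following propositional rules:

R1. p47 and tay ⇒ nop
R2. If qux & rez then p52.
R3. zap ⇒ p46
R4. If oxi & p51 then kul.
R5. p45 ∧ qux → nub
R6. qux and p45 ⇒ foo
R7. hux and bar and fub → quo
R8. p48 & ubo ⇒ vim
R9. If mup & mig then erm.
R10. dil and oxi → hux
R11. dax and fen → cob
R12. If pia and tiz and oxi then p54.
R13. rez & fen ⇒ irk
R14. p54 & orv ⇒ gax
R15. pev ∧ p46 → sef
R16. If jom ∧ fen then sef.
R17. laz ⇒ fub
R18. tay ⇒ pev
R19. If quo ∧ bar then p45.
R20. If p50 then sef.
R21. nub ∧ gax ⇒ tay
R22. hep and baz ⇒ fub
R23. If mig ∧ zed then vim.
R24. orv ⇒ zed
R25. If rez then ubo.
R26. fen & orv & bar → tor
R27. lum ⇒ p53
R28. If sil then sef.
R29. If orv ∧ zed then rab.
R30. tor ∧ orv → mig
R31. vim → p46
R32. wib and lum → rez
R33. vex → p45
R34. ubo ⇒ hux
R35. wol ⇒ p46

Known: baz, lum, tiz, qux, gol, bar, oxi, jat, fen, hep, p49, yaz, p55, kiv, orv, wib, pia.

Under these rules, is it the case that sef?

Yes

p54  (by R12: pia, tiz, oxi)
gax  (by R14: p54, orv)
fub  (by R22: hep, baz)
zed  (by R24: orv)
tor  (by R26: fen, orv, bar)
mig  (by R30: tor, orv)
rez  (by R32: wib, lum)
vim  (by R23: mig, zed)
ubo  (by R25: rez)
p46  (by R31: vim)
hux  (by R34: ubo)
quo  (by R7: hux, bar, fub)
p45  (by R19: quo, bar)
nub  (by R5: p45, qux)
tay  (by R21: nub, gax)
pev  (by R18: tay)
sef  (by R15: pev, p46)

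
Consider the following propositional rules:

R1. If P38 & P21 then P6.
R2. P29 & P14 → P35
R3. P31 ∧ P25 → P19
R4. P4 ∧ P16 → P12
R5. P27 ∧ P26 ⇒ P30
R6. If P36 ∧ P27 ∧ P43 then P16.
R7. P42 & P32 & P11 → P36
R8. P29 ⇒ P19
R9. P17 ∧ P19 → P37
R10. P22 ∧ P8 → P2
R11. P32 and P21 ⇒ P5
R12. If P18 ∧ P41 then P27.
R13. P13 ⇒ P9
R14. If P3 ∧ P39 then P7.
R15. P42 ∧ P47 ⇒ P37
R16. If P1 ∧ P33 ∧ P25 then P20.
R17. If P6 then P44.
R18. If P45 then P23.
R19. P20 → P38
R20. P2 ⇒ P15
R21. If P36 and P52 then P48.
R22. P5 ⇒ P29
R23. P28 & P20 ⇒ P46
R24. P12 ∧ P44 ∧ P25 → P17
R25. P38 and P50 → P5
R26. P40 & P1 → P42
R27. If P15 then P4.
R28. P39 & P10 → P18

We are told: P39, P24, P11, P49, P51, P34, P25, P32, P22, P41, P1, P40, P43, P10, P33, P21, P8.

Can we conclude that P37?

Yes

P2  (by R10: P22, P8)
P5  (by R11: P32, P21)
P20  (by R16: P1, P33, P25)
P38  (by R19: P20)
P15  (by R20: P2)
P29  (by R22: P5)
P42  (by R26: P40, P1)
P4  (by R27: P15)
P18  (by R28: P39, P10)
P6  (by R1: P38, P21)
P36  (by R7: P42, P32, P11)
P19  (by R8: P29)
P27  (by R12: P18, P41)
P44  (by R17: P6)
P16  (by R6: P36, P27, P43)
P12  (by R4: P4, P16)
P17  (by R24: P12, P44, P25)
P37  (by R9: P17, P19)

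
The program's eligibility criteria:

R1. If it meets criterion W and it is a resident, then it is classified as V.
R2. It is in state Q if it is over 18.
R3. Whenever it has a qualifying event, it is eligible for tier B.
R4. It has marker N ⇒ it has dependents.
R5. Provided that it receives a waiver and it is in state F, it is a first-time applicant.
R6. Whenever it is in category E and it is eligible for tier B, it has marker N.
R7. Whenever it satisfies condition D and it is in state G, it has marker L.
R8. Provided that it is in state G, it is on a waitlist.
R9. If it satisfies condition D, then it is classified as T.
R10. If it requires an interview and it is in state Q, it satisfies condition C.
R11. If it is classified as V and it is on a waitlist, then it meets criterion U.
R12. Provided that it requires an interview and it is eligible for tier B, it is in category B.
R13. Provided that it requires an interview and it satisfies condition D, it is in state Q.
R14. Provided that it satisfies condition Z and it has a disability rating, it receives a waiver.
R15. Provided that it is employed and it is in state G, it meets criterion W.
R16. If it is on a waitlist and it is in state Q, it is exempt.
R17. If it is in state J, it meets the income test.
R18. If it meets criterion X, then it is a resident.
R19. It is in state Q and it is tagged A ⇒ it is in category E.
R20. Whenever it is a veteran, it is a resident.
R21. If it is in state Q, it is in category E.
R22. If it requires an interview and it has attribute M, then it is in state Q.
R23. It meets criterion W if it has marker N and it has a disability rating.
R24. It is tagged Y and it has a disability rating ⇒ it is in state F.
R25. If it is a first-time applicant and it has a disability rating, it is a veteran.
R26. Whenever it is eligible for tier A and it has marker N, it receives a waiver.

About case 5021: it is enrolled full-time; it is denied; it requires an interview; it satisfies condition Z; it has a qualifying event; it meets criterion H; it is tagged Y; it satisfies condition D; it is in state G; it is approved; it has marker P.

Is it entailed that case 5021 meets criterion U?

Forward chaining from the given facts derives: is eligible for tier B, has marker L, is on a waitlist, is classified as T, is in category B, is in state Q, is exempt, is in category E, has marker N, satisfies condition C, has dependents.
The only rule concluding "it meets criterion U" is R11, which needs "it is classified as V"; that is never established.

No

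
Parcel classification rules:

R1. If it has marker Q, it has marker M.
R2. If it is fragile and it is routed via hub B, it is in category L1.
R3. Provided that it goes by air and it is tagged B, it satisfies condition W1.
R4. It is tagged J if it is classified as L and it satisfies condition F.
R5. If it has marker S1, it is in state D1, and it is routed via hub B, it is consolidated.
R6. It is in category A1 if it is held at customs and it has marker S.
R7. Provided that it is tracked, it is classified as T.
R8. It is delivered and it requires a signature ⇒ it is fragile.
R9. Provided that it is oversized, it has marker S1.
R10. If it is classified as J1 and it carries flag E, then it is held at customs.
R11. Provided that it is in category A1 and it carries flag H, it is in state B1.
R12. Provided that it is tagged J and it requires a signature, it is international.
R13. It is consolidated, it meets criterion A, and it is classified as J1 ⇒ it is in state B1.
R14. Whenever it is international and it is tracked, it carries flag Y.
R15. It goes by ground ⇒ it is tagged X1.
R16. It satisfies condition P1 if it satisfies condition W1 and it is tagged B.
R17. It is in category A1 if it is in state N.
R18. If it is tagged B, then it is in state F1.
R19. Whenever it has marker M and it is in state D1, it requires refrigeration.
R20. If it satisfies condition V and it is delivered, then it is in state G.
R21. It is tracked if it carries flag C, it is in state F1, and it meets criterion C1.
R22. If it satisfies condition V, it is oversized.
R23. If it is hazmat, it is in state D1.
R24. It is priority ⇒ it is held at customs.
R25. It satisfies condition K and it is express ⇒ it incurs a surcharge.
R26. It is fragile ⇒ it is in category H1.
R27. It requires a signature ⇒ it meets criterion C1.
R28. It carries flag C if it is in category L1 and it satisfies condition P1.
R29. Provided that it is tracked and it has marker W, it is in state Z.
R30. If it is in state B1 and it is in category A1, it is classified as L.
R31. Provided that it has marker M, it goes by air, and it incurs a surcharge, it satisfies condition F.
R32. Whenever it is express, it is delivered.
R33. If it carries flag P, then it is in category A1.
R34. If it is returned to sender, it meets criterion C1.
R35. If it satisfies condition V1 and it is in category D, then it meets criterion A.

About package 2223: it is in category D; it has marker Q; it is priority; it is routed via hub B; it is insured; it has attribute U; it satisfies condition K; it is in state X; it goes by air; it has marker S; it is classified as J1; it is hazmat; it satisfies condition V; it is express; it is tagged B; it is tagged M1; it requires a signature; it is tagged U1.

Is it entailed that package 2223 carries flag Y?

No

Forward chaining from the given facts derives: has marker M, satisfies condition W1, satisfies condition P1, is in state F1, is oversized, is in state D1, is held at customs, incurs a surcharge, meets criterion C1, satisfies condition F, is delivered, is in category A1, is fragile, has marker S1, requires refrigeration, is in state G, is in category H1, is in category L1, is consolidated, carries flag C, is tracked, is classified as T.
The only rule concluding "it carries flag Y" is R14, which needs "it is international"; that is never established.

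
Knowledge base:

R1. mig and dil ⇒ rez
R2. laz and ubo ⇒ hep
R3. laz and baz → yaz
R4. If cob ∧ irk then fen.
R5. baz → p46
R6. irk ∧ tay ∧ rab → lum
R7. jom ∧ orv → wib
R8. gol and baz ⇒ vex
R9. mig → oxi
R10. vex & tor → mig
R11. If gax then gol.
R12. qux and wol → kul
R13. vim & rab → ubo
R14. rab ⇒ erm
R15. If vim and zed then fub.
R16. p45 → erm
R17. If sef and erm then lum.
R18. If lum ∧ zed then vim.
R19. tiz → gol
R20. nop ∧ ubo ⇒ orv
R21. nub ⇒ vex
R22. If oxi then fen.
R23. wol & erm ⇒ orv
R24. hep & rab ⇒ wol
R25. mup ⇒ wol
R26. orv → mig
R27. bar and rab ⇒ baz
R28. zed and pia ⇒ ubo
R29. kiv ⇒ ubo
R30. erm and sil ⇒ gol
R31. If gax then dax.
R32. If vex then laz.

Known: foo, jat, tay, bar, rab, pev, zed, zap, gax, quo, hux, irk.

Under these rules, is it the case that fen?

Yes

lum  (by R6: irk, tay, rab)
gol  (by R11: gax)
erm  (by R14: rab)
vim  (by R18: lum, zed)
baz  (by R27: bar, rab)
vex  (by R8: gol, baz)
ubo  (by R13: vim, rab)
laz  (by R32: vex)
hep  (by R2: laz, ubo)
wol  (by R24: hep, rab)
orv  (by R23: wol, erm)
mig  (by R26: orv)
oxi  (by R9: mig)
fen  (by R22: oxi)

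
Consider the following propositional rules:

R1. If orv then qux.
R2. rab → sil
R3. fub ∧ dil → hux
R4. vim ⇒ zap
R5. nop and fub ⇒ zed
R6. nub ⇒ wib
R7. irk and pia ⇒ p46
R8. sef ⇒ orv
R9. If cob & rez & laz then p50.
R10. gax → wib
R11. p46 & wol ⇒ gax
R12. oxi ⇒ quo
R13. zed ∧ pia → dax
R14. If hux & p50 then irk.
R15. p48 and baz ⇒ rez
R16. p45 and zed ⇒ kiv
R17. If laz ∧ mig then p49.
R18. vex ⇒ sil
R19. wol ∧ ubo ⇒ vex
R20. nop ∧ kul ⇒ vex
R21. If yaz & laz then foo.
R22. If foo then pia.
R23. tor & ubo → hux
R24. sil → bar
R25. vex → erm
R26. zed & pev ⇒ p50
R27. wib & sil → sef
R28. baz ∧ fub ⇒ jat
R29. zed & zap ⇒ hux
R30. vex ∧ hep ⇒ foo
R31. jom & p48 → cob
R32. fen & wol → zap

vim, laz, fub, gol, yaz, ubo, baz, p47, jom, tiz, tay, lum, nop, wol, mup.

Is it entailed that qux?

No

Forward chaining from the given facts derives: zap, zed, vex, foo, pia, erm, jat, hux, dax, sil, bar.
The only rule concluding qux is R1, which needs orv; that is never established.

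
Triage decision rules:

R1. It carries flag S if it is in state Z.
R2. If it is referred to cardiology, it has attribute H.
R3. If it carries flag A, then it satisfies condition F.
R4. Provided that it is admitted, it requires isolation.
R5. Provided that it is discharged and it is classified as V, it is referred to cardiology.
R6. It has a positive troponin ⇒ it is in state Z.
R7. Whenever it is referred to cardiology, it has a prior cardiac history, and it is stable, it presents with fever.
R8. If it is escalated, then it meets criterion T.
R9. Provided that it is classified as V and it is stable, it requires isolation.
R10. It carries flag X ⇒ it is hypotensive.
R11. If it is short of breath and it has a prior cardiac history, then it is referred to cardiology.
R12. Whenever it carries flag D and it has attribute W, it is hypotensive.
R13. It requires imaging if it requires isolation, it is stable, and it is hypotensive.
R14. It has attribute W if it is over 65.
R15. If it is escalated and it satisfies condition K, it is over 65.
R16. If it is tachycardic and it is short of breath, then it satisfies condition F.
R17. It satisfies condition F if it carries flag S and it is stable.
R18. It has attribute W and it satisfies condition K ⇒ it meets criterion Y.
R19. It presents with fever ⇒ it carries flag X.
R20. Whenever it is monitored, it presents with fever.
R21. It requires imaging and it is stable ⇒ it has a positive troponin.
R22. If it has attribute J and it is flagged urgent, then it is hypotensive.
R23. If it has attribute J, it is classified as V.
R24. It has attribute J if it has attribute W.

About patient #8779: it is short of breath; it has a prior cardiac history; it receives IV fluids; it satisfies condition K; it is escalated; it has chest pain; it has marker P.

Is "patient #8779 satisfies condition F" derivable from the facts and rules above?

No

Forward chaining from the given facts derives: meets criterion T, is referred to cardiology, is over 65, has attribute H, has attribute W, meets criterion Y, has attribute J, is classified as V.
Rules concluding "it satisfies condition F": R3 needs "it carries flag A"; R16 needs "it is tachycardic"; R17 needs "it carries flag S" — none of these are established.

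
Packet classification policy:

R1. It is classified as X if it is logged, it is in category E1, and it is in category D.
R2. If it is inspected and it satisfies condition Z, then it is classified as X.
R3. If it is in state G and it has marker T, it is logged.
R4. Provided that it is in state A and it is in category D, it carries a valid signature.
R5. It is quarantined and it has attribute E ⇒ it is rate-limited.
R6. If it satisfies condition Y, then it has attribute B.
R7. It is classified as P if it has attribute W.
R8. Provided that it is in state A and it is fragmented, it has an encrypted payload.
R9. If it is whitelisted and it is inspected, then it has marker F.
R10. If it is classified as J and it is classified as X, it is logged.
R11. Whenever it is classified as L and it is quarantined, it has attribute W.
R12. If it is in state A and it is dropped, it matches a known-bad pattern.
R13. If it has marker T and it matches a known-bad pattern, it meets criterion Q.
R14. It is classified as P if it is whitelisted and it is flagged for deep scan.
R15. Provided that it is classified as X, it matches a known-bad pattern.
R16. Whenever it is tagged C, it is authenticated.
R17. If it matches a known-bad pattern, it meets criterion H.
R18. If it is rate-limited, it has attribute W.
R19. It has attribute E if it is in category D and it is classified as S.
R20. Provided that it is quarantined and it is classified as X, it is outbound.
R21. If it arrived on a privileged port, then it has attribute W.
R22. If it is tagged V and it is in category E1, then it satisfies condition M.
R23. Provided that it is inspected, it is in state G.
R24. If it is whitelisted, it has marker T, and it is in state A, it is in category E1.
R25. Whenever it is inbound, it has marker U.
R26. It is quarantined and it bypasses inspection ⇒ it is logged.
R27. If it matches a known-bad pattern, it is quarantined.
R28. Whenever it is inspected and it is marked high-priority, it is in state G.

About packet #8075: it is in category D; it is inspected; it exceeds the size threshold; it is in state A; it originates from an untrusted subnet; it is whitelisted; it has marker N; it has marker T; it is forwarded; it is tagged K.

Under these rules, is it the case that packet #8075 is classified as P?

Forward chaining from the given facts derives: carries a valid signature, has marker F, is in state G, is in category E1, is logged, is classified as X, matches a known-bad pattern, meets criterion H, is quarantined, meets criterion Q, is outbound.
Rules concluding "it is classified as P": R7 needs "it has attribute W"; R14 needs "it is flagged for deep scan" — none of these are established.

No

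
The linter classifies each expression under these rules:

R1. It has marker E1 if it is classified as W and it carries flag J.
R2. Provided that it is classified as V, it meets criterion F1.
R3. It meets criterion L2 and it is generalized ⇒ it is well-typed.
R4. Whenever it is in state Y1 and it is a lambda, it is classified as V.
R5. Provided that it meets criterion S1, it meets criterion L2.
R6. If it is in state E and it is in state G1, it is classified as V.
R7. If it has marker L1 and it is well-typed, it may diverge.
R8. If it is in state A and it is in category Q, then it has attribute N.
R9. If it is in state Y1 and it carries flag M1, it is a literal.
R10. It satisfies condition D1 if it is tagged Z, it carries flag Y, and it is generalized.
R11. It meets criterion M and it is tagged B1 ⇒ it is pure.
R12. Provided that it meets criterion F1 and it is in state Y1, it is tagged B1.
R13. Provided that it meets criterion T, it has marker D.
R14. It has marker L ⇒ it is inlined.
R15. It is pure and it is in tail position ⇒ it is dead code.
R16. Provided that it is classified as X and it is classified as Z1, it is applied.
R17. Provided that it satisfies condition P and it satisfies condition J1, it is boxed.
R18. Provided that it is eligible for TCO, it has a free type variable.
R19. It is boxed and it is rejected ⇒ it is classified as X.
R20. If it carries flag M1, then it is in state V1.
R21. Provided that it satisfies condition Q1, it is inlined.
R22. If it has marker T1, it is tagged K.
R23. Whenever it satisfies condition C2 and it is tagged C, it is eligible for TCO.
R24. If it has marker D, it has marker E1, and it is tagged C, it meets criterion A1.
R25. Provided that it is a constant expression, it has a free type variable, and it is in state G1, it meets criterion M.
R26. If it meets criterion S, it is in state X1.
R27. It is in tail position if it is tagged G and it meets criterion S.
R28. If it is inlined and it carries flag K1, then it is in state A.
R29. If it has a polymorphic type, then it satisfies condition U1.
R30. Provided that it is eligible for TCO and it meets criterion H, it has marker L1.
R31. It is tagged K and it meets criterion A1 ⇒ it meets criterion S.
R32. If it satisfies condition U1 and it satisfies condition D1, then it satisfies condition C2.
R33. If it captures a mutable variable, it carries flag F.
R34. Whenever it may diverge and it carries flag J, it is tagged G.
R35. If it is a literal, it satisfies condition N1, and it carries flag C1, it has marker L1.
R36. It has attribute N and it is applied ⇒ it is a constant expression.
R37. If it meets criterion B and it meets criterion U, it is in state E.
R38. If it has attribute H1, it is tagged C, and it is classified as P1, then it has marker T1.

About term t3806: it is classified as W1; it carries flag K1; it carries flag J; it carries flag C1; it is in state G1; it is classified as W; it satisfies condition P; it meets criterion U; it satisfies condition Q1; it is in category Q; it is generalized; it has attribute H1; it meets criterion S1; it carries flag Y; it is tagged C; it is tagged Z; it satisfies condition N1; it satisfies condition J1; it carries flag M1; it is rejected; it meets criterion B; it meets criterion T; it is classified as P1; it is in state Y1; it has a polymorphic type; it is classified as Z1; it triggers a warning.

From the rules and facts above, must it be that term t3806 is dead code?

Yes

By R1 (it is classified as W, it carries flag J): it has marker E1.
By R5 (it meets criterion S1): it meets criterion L2.
By R9 (it is in state Y1, it carries flag M1): it is a literal.
By R10 (it is tagged Z, it carries flag Y, it is generalized): it satisfies condition D1.
By R13 (it meets criterion T): it has marker D.
By R17 (it satisfies condition P, it satisfies condition J1): it is boxed.
By R19 (it is boxed, it is rejected): it is classified as X.
By R21 (it satisfies condition Q1): it is inlined.
By R24 (it has marker D, it has marker E1, it is tagged C): it meets criterion A1.
By R28 (it is inlined, it carries flag K1): it is in state A.
By R29 (it has a polymorphic type): it satisfies condition U1.
By R32 (it satisfies condition U1, it satisfies condition D1): it satisfies condition C2.
By R35 (it is a literal, it satisfies condition N1, it carries flag C1): it has marker L1.
By R37 (it meets criterion B, it meets criterion U): it is in state E.
By R38 (it has attribute H1, it is tagged C, it is classified as P1): it has marker T1.
By R3 (it meets criterion L2, it is generalized): it is well-typed.
By R6 (it is in state E, it is in state G1): it is classified as V.
By R7 (it has marker L1, it is well-typed): it may diverge.
By R8 (it is in state A, it is in category Q): it has attribute N.
By R16 (it is classified as X, it is classified as Z1): it is applied.
By R22 (it has marker T1): it is tagged K.
By R23 (it satisfies condition C2, it is tagged C): it is eligible for TCO.
By R31 (it is tagged K, it meets criterion A1): it meets criterion S.
By R34 (it may diverge, it carries flag J): it is tagged G.
By R36 (it has attribute N, it is applied): it is a constant expression.
By R2 (it is classified as V): it meets criterion F1.
By R12 (it meets criterion F1, it is in state Y1): it is tagged B1.
By R18 (it is eligible for TCO): it has a free type variable.
By R25 (it is a constant expression, it has a free type variable, it is in state G1): it meets criterion M.
By R27 (it is tagged G, it meets criterion S): it is in tail position.
By R11 (it meets criterion M, it is tagged B1): it is pure.
By R15 (it is pure, it is in tail position): it is dead code.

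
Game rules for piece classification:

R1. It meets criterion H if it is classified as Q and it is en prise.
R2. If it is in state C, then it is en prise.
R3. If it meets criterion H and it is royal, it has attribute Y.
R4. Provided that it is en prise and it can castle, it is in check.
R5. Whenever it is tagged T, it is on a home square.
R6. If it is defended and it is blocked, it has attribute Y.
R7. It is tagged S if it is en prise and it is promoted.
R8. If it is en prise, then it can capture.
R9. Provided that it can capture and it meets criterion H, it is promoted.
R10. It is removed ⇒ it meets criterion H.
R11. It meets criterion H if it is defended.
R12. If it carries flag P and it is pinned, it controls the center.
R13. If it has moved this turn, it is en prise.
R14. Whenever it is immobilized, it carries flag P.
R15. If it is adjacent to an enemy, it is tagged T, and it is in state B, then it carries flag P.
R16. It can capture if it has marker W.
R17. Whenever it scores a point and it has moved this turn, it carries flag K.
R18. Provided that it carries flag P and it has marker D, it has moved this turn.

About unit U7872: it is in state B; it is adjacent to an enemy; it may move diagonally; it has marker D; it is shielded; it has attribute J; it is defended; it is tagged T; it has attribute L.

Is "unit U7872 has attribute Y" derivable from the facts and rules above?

Forward chaining from the given facts derives: is on a home square, meets criterion H, carries flag P, has moved this turn, is en prise, can capture, is promoted, is tagged S.
Rules concluding "it has attribute Y": R3 needs "it is royal"; R6 needs "it is blocked" — none of these are established.

No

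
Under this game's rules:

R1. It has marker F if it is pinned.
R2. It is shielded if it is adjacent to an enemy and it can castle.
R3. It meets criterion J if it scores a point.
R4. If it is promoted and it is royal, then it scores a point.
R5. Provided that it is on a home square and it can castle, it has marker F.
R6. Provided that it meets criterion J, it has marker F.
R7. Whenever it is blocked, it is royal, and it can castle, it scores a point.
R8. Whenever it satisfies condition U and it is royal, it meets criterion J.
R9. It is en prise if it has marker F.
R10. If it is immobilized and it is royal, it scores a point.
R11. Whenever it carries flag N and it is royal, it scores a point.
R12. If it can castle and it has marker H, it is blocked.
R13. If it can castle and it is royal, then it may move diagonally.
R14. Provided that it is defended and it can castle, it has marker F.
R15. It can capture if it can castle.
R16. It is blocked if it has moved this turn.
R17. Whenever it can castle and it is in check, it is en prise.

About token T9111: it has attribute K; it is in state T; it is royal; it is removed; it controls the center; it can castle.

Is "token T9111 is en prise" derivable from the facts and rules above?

Forward chaining from the given facts derives: may move diagonally, can capture.
Rules concluding "it is en prise": R9 needs "it has marker F"; R17 needs "it is in check" — none of these are established.

No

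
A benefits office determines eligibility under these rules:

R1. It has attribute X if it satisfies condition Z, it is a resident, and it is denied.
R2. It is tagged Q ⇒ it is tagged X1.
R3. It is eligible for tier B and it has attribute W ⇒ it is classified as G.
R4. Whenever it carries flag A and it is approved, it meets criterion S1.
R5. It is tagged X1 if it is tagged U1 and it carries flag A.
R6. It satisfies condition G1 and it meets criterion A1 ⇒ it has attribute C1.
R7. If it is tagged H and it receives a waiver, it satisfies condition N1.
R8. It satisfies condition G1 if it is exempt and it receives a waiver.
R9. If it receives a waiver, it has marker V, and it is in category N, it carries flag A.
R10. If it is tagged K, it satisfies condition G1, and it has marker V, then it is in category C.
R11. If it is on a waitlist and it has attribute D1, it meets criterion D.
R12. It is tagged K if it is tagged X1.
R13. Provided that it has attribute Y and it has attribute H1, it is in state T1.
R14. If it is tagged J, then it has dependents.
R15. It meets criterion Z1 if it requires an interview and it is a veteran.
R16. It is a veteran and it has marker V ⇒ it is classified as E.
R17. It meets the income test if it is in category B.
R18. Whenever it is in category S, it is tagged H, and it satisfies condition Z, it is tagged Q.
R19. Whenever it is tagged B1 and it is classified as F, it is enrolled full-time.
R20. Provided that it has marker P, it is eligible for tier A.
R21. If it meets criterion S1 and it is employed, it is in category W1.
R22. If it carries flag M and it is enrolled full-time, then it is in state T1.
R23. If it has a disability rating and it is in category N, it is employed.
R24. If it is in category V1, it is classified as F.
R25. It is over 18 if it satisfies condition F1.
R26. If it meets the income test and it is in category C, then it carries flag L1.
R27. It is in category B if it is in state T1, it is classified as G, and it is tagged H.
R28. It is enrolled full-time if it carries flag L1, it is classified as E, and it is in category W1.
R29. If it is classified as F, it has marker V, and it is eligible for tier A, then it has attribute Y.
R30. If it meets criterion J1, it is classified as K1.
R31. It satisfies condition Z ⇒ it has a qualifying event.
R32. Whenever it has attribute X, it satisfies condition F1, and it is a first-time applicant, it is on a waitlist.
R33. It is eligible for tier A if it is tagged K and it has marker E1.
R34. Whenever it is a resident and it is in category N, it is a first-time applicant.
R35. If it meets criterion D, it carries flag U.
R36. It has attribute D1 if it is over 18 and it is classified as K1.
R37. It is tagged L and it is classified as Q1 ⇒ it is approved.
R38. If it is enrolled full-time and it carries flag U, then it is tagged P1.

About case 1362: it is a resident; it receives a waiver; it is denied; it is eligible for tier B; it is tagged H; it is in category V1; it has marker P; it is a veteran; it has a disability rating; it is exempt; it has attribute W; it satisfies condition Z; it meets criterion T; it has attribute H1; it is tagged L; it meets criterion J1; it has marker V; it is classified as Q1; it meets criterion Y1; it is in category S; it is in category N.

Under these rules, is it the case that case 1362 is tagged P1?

No

Forward chaining from the given facts derives: has attribute X, is classified as G, satisfies condition N1, satisfies condition G1, carries flag A, is classified as E, is tagged Q, is eligible for tier A, is employed, is classified as F, has attribute Y, is classified as K1, has a qualifying event, is a first-time applicant, is approved, is tagged X1, meets criterion S1, is tagged K, is in state T1, is in category W1, is in category B, is in category C, meets the income test, carries flag L1, is enrolled full-time.
The only rule concluding "it is tagged P1" is R38, which needs "it carries flag U"; that is never established.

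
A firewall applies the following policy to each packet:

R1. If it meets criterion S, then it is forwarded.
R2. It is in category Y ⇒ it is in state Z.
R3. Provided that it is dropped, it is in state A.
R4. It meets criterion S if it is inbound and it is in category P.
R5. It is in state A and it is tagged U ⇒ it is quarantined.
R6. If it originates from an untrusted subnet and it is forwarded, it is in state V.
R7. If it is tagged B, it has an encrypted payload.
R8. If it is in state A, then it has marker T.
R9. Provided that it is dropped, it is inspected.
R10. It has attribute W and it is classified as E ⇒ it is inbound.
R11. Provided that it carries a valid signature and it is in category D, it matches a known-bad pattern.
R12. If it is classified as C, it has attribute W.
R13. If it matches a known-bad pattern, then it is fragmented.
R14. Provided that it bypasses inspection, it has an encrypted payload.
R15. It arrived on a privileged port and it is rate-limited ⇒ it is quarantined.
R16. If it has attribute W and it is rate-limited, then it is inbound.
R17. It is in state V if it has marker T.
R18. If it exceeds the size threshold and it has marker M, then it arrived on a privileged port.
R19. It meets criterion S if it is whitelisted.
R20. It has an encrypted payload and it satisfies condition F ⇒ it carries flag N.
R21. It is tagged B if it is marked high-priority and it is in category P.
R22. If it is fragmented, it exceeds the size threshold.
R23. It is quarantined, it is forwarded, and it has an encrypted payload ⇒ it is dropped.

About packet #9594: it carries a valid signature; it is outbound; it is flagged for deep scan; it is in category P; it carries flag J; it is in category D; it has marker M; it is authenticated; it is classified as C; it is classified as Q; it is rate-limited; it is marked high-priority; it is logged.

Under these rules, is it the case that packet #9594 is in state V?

Yes

By R11 (it carries a valid signature, it is in category D): it matches a known-bad pattern.
By R12 (it is classified as C): it has attribute W.
By R13 (it matches a known-bad pattern): it is fragmented.
By R16 (it has attribute W, it is rate-limited): it is inbound.
By R21 (it is marked high-priority, it is in category P): it is tagged B.
By R22 (it is fragmented): it exceeds the size threshold.
By R4 (it is inbound, it is in category P): it meets criterion S.
By R7 (it is tagged B): it has an encrypted payload.
By R18 (it exceeds the size threshold, it has marker M): it arrived on a privileged port.
By R1 (it meets criterion S): it is forwarded.
By R15 (it arrived on a privileged port, it is rate-limited): it is quarantined.
By R23 (it is quarantined, it is forwarded, it has an encrypted payload): it is dropped.
By R3 (it is dropped): it is in state A.
By R8 (it is in state A): it has marker T.
By R17 (it has marker T): it is in state V.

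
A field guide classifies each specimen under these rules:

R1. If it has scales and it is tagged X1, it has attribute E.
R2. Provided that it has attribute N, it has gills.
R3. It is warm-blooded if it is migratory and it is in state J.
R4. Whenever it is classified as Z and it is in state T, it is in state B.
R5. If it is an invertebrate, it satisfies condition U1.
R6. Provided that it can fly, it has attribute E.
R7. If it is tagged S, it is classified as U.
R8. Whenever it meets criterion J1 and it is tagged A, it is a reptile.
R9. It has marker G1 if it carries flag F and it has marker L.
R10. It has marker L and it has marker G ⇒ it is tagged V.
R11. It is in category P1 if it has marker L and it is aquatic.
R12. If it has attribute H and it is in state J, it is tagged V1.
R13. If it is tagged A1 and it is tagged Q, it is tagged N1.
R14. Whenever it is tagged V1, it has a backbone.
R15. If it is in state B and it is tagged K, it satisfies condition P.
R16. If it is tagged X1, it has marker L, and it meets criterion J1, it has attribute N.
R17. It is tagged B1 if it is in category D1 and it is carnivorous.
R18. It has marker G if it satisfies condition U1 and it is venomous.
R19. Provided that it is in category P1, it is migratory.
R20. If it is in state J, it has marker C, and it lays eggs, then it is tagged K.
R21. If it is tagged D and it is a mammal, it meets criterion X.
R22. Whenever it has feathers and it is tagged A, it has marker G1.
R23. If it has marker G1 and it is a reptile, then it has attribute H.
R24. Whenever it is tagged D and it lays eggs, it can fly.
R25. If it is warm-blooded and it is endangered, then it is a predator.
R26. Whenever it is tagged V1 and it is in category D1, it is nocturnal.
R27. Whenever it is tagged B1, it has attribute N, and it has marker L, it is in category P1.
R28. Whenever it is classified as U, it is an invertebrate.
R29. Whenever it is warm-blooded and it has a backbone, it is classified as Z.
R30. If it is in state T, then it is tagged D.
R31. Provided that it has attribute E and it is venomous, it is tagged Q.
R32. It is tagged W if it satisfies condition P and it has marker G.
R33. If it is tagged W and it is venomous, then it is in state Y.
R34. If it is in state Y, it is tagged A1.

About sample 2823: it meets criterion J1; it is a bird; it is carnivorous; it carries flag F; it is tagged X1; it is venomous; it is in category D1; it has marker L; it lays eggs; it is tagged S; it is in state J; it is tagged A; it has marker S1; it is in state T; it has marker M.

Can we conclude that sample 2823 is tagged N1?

Forward chaining from the given facts derives: is classified as U, is a reptile, has marker G1, has attribute N, is tagged B1, has attribute H, is in category P1, is an invertebrate, is tagged D, has gills, satisfies condition U1, is tagged V1, has a backbone, has marker G, is migratory, can fly, is nocturnal, is warm-blooded, has attribute E, is tagged V, is classified as Z, is tagged Q, is in state B.
The only rule concluding "it is tagged N1" is R13, which needs "it is tagged A1"; that is never established.

No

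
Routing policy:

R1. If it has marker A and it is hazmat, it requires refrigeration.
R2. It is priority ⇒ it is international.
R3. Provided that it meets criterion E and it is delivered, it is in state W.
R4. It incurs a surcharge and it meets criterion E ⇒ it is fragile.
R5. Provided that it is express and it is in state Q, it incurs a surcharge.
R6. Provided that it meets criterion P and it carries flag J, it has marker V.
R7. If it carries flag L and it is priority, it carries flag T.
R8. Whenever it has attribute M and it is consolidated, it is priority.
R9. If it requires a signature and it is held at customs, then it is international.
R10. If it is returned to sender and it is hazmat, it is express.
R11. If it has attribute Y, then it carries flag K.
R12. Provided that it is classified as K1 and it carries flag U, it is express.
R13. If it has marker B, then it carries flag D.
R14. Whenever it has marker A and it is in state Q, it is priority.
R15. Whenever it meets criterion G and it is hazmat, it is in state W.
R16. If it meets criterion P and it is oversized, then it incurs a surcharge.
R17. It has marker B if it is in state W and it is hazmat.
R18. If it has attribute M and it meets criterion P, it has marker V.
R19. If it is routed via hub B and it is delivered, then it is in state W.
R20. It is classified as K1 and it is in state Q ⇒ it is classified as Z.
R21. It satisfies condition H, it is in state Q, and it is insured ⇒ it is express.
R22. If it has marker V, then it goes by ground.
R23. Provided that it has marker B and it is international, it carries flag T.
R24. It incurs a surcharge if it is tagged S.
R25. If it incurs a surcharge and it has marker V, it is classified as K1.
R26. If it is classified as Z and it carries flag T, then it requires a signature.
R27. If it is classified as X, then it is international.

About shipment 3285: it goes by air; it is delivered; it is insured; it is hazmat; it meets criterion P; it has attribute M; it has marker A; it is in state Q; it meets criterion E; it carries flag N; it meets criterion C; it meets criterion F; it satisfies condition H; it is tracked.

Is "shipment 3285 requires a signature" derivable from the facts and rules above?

Yes

By R3 (it meets criterion E, it is delivered): it is in state W.
By R14 (it has marker A, it is in state Q): it is priority.
By R17 (it is in state W, it is hazmat): it has marker B.
By R18 (it has attribute M, it meets criterion P): it has marker V.
By R21 (it satisfies condition H, it is in state Q, it is insured): it is express.
By R2 (it is priority): it is international.
By R5 (it is express, it is in state Q): it incurs a surcharge.
By R23 (it has marker B, it is international): it carries flag T.
By R25 (it incurs a surcharge, it has marker V): it is classified as K1.
By R20 (it is classified as K1, it is in state Q): it is classified as Z.
By R26 (it is classified as Z, it carries flag T): it requires a signature.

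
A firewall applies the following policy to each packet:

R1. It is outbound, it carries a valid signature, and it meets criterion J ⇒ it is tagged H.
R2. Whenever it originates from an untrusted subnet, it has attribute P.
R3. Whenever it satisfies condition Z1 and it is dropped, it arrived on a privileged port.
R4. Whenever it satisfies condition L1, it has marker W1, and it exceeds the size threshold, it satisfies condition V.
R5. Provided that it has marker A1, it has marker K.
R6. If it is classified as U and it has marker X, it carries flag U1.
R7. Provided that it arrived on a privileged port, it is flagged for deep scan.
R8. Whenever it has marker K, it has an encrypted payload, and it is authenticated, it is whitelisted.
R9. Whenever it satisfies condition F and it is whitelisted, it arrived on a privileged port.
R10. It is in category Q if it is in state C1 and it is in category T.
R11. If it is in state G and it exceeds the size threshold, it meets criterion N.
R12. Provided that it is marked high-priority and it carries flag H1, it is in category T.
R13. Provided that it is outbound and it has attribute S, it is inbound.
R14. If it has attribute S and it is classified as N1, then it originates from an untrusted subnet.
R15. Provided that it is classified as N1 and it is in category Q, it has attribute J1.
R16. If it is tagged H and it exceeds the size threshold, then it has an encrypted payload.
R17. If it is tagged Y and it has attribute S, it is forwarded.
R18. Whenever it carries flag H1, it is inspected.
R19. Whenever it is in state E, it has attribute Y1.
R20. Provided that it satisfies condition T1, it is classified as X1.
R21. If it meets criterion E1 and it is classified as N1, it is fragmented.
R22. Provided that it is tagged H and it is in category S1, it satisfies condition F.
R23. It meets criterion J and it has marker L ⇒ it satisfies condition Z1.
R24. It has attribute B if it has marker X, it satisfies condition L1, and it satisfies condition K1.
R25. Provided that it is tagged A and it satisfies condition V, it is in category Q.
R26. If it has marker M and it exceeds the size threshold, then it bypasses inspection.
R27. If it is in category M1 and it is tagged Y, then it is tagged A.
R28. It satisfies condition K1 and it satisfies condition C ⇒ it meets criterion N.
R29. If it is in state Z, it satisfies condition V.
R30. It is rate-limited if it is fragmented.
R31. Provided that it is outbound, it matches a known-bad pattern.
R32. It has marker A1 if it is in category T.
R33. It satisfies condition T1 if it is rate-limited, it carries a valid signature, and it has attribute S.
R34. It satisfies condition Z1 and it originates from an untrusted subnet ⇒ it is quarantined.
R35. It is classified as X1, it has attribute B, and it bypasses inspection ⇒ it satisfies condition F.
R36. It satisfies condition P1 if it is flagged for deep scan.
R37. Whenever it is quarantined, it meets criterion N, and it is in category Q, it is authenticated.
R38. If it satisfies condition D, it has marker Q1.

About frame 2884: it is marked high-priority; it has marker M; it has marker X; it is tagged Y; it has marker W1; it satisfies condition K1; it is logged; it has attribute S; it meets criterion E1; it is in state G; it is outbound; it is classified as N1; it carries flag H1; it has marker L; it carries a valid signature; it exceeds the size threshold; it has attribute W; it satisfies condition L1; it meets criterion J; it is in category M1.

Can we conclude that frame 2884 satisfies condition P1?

Yes

By R1 (it is outbound, it carries a valid signature, it meets criterion J): it is tagged H.
By R4 (it satisfies condition L1, it has marker W1, it exceeds the size threshold): it satisfies condition V.
By R11 (it is in state G, it exceeds the size threshold): it meets criterion N.
By R12 (it is marked high-priority, it carries flag H1): it is in category T.
By R14 (it has attribute S, it is classified as N1): it originates from an untrusted subnet.
By R16 (it is tagged H, it exceeds the size threshold): it has an encrypted payload.
By R21 (it meets criterion E1, it is classified as N1): it is fragmented.
By R23 (it meets criterion J, it has marker L): it satisfies condition Z1.
By R24 (it has marker X, it satisfies condition L1, it satisfies condition K1): it has attribute B.
By R26 (it has marker M, it exceeds the size threshold): it bypasses inspection.
By R27 (it is in category M1, it is tagged Y): it is tagged A.
By R30 (it is fragmented): it is rate-limited.
By R32 (it is in category T): it has marker A1.
By R33 (it is rate-limited, it carries a valid signature, it has attribute S): it satisfies condition T1.
By R34 (it satisfies condition Z1, it originates from an untrusted subnet): it is quarantined.
By R5 (it has marker A1): it has marker K.
By R20 (it satisfies condition T1): it is classified as X1.
By R25 (it is tagged A, it satisfies condition V): it is in category Q.
By R35 (it is classified as X1, it has attribute B, it bypasses inspection): it satisfies condition F.
By R37 (it is quarantined, it meets criterion N, it is in category Q): it is authenticated.
By R8 (it has marker K, it has an encrypted payload, it is authenticated): it is whitelisted.
By R9 (it satisfies condition F, it is whitelisted): it arrived on a privileged port.
By R7 (it arrived on a privileged port): it is flagged for deep scan.
By R36 (it is flagged for deep scan): it satisfies condition P1.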